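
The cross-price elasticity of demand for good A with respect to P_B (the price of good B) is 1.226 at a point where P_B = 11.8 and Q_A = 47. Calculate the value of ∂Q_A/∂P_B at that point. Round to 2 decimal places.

4.88

ε = (∂Q_A/∂P_B)·(P_B/Q_A) ⇒ ∂Q_A/∂P_B = ε·Q_A/P_B = 1.226 × 47/11.8 ≈ 4.88.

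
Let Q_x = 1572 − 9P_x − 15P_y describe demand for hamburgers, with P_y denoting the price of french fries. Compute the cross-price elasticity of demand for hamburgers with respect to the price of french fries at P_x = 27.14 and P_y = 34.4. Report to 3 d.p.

-0.636

At P_x = 27.14 and P_y = 34.4: Q_x = 811.74.
∂Q_x/∂P_y = -15.
ε = (∂Q_x/∂P_y)(P_y/Q_x) = -15 × (34.4/811.74) ≈ -0.636.
Since ε < 0, hamburgers and french fries are complements.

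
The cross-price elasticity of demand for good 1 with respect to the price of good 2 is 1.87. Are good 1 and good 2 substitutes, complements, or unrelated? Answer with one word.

substitutes

ε = 1.87 > 0, so a higher price of good 2 raises demand for good 1: substitutes.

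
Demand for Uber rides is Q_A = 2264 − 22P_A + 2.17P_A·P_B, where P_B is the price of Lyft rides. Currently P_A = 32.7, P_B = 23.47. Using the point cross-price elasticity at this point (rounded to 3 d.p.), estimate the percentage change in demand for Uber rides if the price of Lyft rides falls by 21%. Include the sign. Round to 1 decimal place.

-10.9%

At P_A = 32.7, P_B = 23.47: Q_A = 3210.008.
∂Q_A/∂P_B = 2.17P_A = 70.9590.
ε = (∂Q_A/∂P_B)(P_B/Q_A) = 70.9590 × 23.47/3210.008 ≈ 0.519.
%ΔQ_A ≈ ε × %ΔP_B = 0.519 × (-21%) = -10.9%.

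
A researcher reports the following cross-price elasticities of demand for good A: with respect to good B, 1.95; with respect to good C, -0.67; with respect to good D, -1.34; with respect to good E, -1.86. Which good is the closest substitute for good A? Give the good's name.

Substitutes have ε > 0. Among the positive values, 1.95 (good B) is largest.

good B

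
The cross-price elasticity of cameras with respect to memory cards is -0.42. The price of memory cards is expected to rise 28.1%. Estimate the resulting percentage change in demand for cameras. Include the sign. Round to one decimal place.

%ΔQ ≈ ε × %ΔP of memory cards = -0.42 × (28.1%) = -11.8%.
Demand for cameras falls by about 11.8%.

-11.8%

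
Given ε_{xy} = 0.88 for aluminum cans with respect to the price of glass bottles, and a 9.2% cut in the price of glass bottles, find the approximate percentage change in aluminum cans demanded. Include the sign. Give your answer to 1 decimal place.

-8.1%

%ΔQ ≈ ε × %ΔP of glass bottles = 0.88 × (-9.2%) = -8.1%.
Demand for aluminum cans falls by about 8.1%.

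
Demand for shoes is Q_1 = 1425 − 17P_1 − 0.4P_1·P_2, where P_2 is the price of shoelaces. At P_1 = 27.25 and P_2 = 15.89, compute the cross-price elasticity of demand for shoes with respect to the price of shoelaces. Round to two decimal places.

-0.22

At P_1 = 27.25 and P_2 = 15.89: Q_1 = 788.549.
∂Q_1/∂P_2 = -0.4P_1 = -0.4(27.25) = -10.9000.
ε = (∂Q_1/∂P_2)(P_2/Q_1) = -10.9000 × (15.89/788.549) ≈ -0.22.
ε < 0: complements.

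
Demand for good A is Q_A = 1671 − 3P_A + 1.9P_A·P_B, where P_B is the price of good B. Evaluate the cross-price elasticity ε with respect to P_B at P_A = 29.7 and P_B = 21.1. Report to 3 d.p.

0.429

At P_A = 29.7 and P_B = 21.1: Q_A = 2772.573.
∂Q_A/∂P_B = 1.9P_A = 1.9(29.7) = 56.4300.
ε = (∂Q_A/∂P_B)(P_B/Q_A) = 56.4300 × (21.1/2772.573) ≈ 0.429.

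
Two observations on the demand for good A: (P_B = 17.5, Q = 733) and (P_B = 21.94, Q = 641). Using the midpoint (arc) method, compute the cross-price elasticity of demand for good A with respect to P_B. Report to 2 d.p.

-0.59

ΔQ_A = 641 − 733 = -92; ΔP_B = 21.94 − 17.5 = 4.44.
Midpoints: Q̄_A = 687.0, P̄_B = 19.72.
ε = (ΔQ_A/Q̄_A)/(ΔP_B/P̄_B) = (-92/687.0)/(4.44/19.72) ≈ -0.59.
ε < 0: good A and good B are complements.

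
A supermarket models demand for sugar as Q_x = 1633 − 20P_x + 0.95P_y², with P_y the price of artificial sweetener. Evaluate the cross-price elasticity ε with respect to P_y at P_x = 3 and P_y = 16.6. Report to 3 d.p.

0.285

At P_x = 3 and P_y = 16.6: Q_x = 1834.782.
∂Q_x/∂P_y = 1.9P_y = 1.9(16.6) = 31.5400.
ε = (∂Q_x/∂P_y)(P_y/Q_x) = 31.5400 × (16.6/1834.782) ≈ 0.285.
ε > 0: substitutes.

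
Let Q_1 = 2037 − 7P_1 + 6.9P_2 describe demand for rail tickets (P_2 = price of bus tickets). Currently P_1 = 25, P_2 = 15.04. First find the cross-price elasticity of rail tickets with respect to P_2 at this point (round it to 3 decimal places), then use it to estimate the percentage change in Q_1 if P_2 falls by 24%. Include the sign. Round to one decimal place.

-1.3%

At P_1 = 25, P_2 = 15.04: Q_1 = 1965.776.
∂Q_1/∂P_2 = 6.9.
ε = (∂Q_1/∂P_2)(P_2/Q_1) = 6.9000 × 15.04/1965.776 ≈ 0.053.
%ΔQ_1 ≈ ε × %ΔP_2 = 0.053 × (-24%) = -1.3%.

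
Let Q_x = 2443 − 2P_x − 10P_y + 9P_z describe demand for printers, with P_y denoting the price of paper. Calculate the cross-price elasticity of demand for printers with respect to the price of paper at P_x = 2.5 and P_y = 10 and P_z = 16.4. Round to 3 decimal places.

-0.040

At P_x = 2.5 and P_y = 10 and P_z = 16.4: Q_x = 2485.6.
∂Q_x/∂P_y = -10.
ε = (∂Q_x/∂P_y)(P_y/Q_x) = -10 × (10/2485.6) ≈ -0.040.
Since ε < 0, printers and paper are complements.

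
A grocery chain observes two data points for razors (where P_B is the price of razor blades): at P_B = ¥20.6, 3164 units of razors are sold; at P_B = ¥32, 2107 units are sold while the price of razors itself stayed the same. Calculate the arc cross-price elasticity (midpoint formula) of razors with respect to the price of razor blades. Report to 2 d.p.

ΔQ_A = 2107 − 3164 = -1057; ΔP_B = 32 − 20.6 = 11.4.
Midpoints: Q̄_A = 2635.5, P̄_B = 26.30.
ε = (ΔQ_A/Q̄_A)/(ΔP_B/P̄_B) = (-1057/2635.5)/(11.4/26.30) ≈ -0.93.

-0.93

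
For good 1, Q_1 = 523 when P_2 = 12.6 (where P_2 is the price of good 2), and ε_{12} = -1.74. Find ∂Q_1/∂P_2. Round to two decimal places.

-72.22

ε = (∂Q_1/∂P_2)·(P_2/Q_1) ⇒ ∂Q_1/∂P_2 = ε·Q_1/P_2 = -1.74 × 523/12.6 ≈ -72.22.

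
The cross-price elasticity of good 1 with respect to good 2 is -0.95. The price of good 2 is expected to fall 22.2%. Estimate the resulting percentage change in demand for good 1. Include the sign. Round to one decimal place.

%ΔQ ≈ ε × %ΔP of good 2 = -0.95 × (-22.2%) = 21.1%.

21.1%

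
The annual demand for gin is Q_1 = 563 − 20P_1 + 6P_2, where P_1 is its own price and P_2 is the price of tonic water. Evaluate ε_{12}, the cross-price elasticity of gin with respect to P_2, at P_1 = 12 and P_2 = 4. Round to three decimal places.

0.069

At P_1 = 12 and P_2 = 4: Q_1 = 347.
∂Q_1/∂P_2 = 6.
ε = (∂Q_1/∂P_2)(P_2/Q_1) = 6 × (4/347) ≈ 0.069.
Since ε > 0, gin and tonic water are substitutes.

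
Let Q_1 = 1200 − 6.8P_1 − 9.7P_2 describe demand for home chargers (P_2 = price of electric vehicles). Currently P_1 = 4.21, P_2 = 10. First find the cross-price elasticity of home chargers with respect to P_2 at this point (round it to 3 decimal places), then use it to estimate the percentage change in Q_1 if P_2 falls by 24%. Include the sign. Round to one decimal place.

At P_1 = 4.21, P_2 = 10: Q_1 = 1074.372.
∂Q_1/∂P_2 = -9.7.
ε = (∂Q_1/∂P_2)(P_2/Q_1) = -9.7000 × 10/1074.372 ≈ -0.090.
%ΔQ_1 ≈ ε × %ΔP_2 = -0.090 × (-24%) = 2.2%.

2.2%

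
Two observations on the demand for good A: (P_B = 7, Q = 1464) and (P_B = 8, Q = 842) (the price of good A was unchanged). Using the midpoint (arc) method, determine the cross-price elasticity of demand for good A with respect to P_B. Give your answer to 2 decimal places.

-4.05

ΔQ_A = 842 − 1464 = -622; ΔP_B = 8 − 7 = 1.
Midpoints: Q̄_A = 1153.0, P̄_B = 7.50.
ε = (ΔQ_A/Q̄_A)/(ΔP_B/P̄_B) = (-622/1153.0)/(1/7.50) ≈ -4.05.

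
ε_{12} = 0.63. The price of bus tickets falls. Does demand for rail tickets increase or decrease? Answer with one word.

decrease

ε > 0 and the price of bus tickets falls, so the quantity of rail tickets moves in the same direction: it decreases.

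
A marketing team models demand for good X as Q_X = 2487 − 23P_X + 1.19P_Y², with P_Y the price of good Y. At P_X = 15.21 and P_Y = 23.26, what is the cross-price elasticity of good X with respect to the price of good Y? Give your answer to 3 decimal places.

At P_X = 15.21 and P_Y = 23.26: Q_X = 2780.993.
∂Q_X/∂P_Y = 2.38P_Y = 2.38(23.26) = 55.3588.
ε = (∂Q_X/∂P_Y)(P_Y/Q_X) = 55.3588 × (23.26/2780.993) ≈ 0.463.

0.463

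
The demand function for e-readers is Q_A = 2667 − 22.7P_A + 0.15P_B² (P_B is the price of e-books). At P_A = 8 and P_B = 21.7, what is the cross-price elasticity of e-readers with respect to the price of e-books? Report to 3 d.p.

At P_A = 8 and P_B = 21.7: Q_A = 2556.034.
∂Q_A/∂P_B = 0.3P_B = 0.3(21.7) = 6.5100.
ε = (∂Q_A/∂P_B)(P_B/Q_A) = 6.5100 × (21.7/2556.034) ≈ 0.055.

0.055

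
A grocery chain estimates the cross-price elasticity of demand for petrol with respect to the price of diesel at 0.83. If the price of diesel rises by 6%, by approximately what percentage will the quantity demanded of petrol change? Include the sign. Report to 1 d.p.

5.0%

%ΔQ ≈ ε × %ΔP of diesel = 0.83 × (6%) = 5.0%.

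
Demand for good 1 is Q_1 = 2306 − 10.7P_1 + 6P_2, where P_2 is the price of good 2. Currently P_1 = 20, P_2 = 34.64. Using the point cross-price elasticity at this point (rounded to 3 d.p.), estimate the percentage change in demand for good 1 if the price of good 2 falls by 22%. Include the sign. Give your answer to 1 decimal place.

-2.0%

At P_1 = 20, P_2 = 34.64: Q_1 = 2299.84.
∂Q_1/∂P_2 = 6.
ε = (∂Q_1/∂P_2)(P_2/Q_1) = 6.0000 × 34.64/2299.84 ≈ 0.090.
%ΔQ_1 ≈ ε × %ΔP_2 = 0.090 × (-22%) = -2.0%.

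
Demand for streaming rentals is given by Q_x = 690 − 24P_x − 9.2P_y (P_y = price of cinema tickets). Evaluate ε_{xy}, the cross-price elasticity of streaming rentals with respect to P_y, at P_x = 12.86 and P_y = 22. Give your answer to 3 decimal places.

At P_x = 12.86 and P_y = 22: Q_x = 178.96.
∂Q_x/∂P_y = -9.2.
ε = (∂Q_x/∂P_y)(P_y/Q_x) = -9.2 × (22/178.96) ≈ -1.131.
Since ε < 0, streaming rentals and cinema tickets are complements.

-1.131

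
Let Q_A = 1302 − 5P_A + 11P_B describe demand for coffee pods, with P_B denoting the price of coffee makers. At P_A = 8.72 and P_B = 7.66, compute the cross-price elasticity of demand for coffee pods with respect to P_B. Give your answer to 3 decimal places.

0.063

At P_A = 8.72 and P_B = 7.66: Q_A = 1342.66.
∂Q_A/∂P_B = 11.
ε = (∂Q_A/∂P_B)(P_B/Q_A) = 11 × (7.66/1342.66) ≈ 0.063.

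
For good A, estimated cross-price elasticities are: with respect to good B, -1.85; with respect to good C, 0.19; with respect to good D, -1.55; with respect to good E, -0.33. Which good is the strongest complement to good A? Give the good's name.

good B

Complements have ε < 0. The most negative value is -1.85 (good B).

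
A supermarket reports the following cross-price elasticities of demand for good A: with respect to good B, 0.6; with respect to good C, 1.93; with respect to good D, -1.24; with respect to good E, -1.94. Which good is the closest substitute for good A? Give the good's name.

Substitutes have ε > 0. Among the positive values, 1.93 (good C) is largest.

good C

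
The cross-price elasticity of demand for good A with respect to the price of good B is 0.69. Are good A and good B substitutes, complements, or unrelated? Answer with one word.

ε = 0.69 > 0, so a higher price of good B raises demand for good A: substitutes.

substitutes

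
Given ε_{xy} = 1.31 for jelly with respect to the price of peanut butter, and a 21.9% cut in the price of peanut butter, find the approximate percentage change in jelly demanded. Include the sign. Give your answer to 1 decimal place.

%ΔQ ≈ ε × %ΔP of peanut butter = 1.31 × (-21.9%) = -28.7%.
Demand for jelly falls by about 28.7%.

-28.7%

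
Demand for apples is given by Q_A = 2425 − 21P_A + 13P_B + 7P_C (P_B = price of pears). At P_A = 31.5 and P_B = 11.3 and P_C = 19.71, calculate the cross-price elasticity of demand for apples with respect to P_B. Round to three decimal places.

0.072

At P_A = 31.5 and P_B = 11.3 and P_C = 19.71: Q_A = 2048.37.
∂Q_A/∂P_B = 13.
ε = (∂Q_A/∂P_B)(P_B/Q_A) = 13 × (11.3/2048.37) ≈ 0.072.
Since ε > 0, apples and pears are substitutes.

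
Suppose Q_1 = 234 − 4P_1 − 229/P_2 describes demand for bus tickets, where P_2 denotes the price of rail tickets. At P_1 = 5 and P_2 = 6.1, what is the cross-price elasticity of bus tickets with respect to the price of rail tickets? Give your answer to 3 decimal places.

At P_1 = 5 and P_2 = 6.1: Q_1 = 176.459.
∂Q_1/∂P_2 = 229/P_2² = 6.1543.
ε = (∂Q_1/∂P_2)(P_2/Q_1) = 6.1543 × (6.1/176.459) ≈ 0.213.
ε > 0: substitutes.

0.213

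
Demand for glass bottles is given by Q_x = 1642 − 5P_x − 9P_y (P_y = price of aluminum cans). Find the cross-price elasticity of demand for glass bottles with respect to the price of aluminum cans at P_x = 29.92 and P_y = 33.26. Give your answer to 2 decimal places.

-0.25

At P_x = 29.92 and P_y = 33.26: Q_x = 1193.06.
∂Q_x/∂P_y = -9.
ε = (∂Q_x/∂P_y)(P_y/Q_x) = -9 × (33.26/1193.06) ≈ -0.25.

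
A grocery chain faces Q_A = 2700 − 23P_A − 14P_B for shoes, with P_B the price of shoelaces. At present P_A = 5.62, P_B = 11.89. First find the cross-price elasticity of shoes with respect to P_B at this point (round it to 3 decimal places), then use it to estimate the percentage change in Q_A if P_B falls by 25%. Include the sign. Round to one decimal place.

1.7%

At P_A = 5.62, P_B = 11.89: Q_A = 2404.28.
∂Q_A/∂P_B = -14.
ε = (∂Q_A/∂P_B)(P_B/Q_A) = -14.0000 × 11.89/2404.28 ≈ -0.069.
%ΔQ_A ≈ ε × %ΔP_B = -0.069 × (-25%) = 1.7%.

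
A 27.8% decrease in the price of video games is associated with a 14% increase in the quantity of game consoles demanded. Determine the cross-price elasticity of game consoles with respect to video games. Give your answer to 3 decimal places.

ε = (%ΔQ of game consoles) / (%ΔP of video games) = (14%) / (-27.8%) ≈ -0.504.

-0.504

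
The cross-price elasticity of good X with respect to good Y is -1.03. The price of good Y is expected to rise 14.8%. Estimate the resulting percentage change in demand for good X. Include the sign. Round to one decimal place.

%ΔQ ≈ ε × %ΔP of good Y = -1.03 × (14.8%) = -15.2%.
Demand for good X falls by about 15.2%.

-15.2%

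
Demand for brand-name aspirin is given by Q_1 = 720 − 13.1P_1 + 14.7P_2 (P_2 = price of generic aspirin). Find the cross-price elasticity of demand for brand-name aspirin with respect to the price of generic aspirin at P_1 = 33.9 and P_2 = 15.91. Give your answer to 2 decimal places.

At P_1 = 33.9 and P_2 = 15.91: Q_1 = 509.787.
∂Q_1/∂P_2 = 14.7.
ε = (∂Q_1/∂P_2)(P_2/Q_1) = 14.7 × (15.91/509.787) ≈ 0.46.

0.46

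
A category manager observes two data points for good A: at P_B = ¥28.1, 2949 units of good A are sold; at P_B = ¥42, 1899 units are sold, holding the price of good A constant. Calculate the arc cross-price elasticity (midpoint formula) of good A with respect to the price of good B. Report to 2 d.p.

-1.09

ΔQ_A = 1899 − 2949 = -1050; ΔP_B = 42 − 28.1 = 13.9.
Midpoints: Q̄_A = 2424.0, P̄_B = 35.05.
ε = (ΔQ_A/Q̄_A)/(ΔP_B/P̄_B) = (-1050/2424.0)/(13.9/35.05) ≈ -1.09.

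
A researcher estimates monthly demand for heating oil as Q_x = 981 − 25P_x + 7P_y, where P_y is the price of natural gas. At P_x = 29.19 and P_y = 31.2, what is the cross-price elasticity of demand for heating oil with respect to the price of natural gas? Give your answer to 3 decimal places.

At P_x = 29.19 and P_y = 31.2: Q_x = 469.65.
∂Q_x/∂P_y = 7.
ε = (∂Q_x/∂P_y)(P_y/Q_x) = 7 × (31.2/469.65) ≈ 0.465.

0.465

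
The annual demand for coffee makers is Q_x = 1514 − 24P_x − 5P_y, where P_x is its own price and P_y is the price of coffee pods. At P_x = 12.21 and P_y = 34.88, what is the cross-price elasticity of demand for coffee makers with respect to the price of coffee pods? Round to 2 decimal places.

At P_x = 12.21 and P_y = 34.88: Q_x = 1046.56.
∂Q_x/∂P_y = -5.
ε = (∂Q_x/∂P_y)(P_y/Q_x) = -5 × (34.88/1046.56) ≈ -0.17.
Since ε < 0, coffee makers and coffee pods are complements.

-0.17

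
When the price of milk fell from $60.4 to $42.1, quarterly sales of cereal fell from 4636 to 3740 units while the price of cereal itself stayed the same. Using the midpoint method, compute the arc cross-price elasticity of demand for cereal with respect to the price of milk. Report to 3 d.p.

0.599

ΔQ_A = 3740 − 4636 = -896; ΔP_B = 42.1 − 60.4 = -18.3.
Midpoints: Q̄_A = 4188.0, P̄_B = 51.25.
ε = (ΔQ_A/Q̄_A)/(ΔP_B/P̄_B) = (-896/4188.0)/(-18.3/51.25) ≈ 0.599.
ε > 0: cereal and milk are substitutes.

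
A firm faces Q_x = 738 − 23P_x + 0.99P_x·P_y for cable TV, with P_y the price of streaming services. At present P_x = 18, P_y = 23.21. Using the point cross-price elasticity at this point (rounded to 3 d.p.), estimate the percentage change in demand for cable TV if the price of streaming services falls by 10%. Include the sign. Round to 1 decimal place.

-5.6%

At P_x = 18, P_y = 23.21: Q_x = 737.602.
∂Q_x/∂P_y = 0.99P_x = 17.8200.
ε = (∂Q_x/∂P_y)(P_y/Q_x) = 17.8200 × 23.21/737.602 ≈ 0.561.
%ΔQ_x ≈ ε × %ΔP_y = 0.561 × (-10%) = -5.6%.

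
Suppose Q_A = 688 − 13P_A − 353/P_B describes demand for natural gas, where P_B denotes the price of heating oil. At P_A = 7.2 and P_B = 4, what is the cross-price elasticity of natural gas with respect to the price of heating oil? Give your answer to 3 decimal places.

At P_A = 7.2 and P_B = 4: Q_A = 506.15.
∂Q_A/∂P_B = 353/P_B² = 22.0625.
ε = (∂Q_A/∂P_B)(P_B/Q_A) = 22.0625 × (4/506.15) ≈ 0.174.
ε > 0: substitutes.

0.174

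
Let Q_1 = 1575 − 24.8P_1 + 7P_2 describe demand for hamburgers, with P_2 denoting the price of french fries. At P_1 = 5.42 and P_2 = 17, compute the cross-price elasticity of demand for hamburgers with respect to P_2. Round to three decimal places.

At P_1 = 5.42 and P_2 = 17: Q_1 = 1559.584.
∂Q_1/∂P_2 = 7.
ε = (∂Q_1/∂P_2)(P_2/Q_1) = 7 × (17/1559.584) ≈ 0.076.
Since ε > 0, hamburgers and french fries are substitutes.

0.076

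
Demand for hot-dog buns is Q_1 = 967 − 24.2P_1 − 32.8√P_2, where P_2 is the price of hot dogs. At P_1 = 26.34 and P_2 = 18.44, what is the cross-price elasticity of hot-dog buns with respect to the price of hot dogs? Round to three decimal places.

-0.373

At P_1 = 26.34 and P_2 = 18.44: Q_1 = 188.723.
∂Q_1/∂P_2 = -32.8/(2√P_2) = -32.8/(2√18.44) = -3.8191.
ε = (∂Q_1/∂P_2)(P_2/Q_1) = -3.8191 × (18.44/188.723) ≈ -0.373.
ε < 0: complements.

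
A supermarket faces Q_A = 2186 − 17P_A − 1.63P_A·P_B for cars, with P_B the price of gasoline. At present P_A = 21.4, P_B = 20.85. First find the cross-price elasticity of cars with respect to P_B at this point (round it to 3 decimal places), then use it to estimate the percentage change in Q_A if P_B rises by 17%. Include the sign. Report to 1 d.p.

At P_A = 21.4, P_B = 20.85: Q_A = 1094.910.
∂Q_A/∂P_B = -1.63P_A = -34.8820.
ε = (∂Q_A/∂P_B)(P_B/Q_A) = -34.8820 × 20.85/1094.910 ≈ -0.664.
%ΔQ_A ≈ ε × %ΔP_B = -0.664 × (17%) = -11.3%.

-11.3%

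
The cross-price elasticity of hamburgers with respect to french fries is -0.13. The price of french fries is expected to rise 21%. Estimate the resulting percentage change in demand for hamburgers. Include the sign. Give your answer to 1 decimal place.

-2.7%

%ΔQ ≈ ε × %ΔP of french fries = -0.13 × (21%) = -2.7%.
Demand for hamburgers falls by about 2.7%.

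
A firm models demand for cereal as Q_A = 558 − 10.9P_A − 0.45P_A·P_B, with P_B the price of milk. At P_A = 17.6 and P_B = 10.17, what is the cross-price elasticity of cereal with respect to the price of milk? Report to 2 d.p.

At P_A = 17.6 and P_B = 10.17: Q_A = 285.614.
∂Q_A/∂P_B = -0.45P_A = -0.45(17.6) = -7.9200.
ε = (∂Q_A/∂P_B)(P_B/Q_A) = -7.9200 × (10.17/285.614) ≈ -0.28.
ε < 0: complements.

-0.28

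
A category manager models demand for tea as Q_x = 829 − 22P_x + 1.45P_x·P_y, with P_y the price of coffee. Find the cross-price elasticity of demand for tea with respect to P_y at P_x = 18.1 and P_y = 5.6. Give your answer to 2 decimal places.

At P_x = 18.1 and P_y = 5.6: Q_x = 577.772.
∂Q_x/∂P_y = 1.45P_x = 1.45(18.1) = 26.2450.
ε = (∂Q_x/∂P_y)(P_y/Q_x) = 26.2450 × (5.6/577.772) ≈ 0.25.
ε > 0: substitutes.

0.25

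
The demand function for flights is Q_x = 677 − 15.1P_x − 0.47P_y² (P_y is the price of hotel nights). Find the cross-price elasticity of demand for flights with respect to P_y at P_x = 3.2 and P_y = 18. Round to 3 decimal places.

At P_x = 3.2 and P_y = 18: Q_x = 476.4.
∂Q_x/∂P_y = -0.94P_y = -0.94(18) = -16.9200.
ε = (∂Q_x/∂P_y)(P_y/Q_x) = -16.9200 × (18/476.4) ≈ -0.639.
ε < 0: complements.

-0.639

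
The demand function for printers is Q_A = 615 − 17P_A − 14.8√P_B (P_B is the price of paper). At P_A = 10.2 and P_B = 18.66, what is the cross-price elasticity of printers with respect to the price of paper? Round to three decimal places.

-0.085

At P_A = 10.2 and P_B = 18.66: Q_A = 377.668.
∂Q_A/∂P_B = -14.8/(2√P_B) = -14.8/(2√18.66) = -1.7131.
ε = (∂Q_A/∂P_B)(P_B/Q_A) = -1.7131 × (18.66/377.668) ≈ -0.085.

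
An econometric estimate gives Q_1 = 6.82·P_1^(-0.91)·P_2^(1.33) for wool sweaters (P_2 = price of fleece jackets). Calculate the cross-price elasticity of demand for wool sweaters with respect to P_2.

In a log-linear (constant-elasticity) demand function, the coefficient on the exponent of P_2 is the cross-price elasticity.
ε = 1.33. Positive, so wool sweaters and fleece jackets are substitutes.

1.33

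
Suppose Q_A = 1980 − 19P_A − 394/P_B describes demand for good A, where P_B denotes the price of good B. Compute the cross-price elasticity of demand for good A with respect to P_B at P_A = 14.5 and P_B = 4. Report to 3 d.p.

At P_A = 14.5 and P_B = 4: Q_A = 1606.
∂Q_A/∂P_B = 394/P_B² = 24.6250.
ε = (∂Q_A/∂P_B)(P_B/Q_A) = 24.6250 × (4/1606) ≈ 0.061.

0.061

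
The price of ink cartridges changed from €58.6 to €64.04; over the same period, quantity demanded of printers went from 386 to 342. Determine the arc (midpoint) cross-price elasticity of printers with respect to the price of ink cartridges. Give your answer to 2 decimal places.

ΔQ_A = 342 − 386 = -44; ΔP_B = 64.04 − 58.6 = 5.44.
Midpoints: Q̄_A = 364.0, P̄_B = 61.32.
ε = (ΔQ_A/Q̄_A)/(ΔP_B/P̄_B) = (-44/364.0)/(5.44/61.32) ≈ -1.36.

-1.36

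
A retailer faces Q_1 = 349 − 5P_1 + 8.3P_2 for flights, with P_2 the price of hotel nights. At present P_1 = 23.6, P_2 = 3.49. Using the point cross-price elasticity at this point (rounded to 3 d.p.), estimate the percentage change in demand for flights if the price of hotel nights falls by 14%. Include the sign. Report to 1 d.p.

-1.6%

At P_1 = 23.6, P_2 = 3.49: Q_1 = 259.967.
∂Q_1/∂P_2 = 8.3.
ε = (∂Q_1/∂P_2)(P_2/Q_1) = 8.3000 × 3.49/259.967 ≈ 0.111.
%ΔQ_1 ≈ ε × %ΔP_2 = 0.111 × (-14%) = -1.6%.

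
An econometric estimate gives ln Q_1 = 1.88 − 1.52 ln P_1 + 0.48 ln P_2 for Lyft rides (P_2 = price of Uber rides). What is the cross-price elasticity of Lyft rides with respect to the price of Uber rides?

0.48

In a log-linear (constant-elasticity) demand function, the coefficient on ln P_2 is the cross-price elasticity.
ε = 0.48. Positive, so Lyft rides and Uber rides are substitutes.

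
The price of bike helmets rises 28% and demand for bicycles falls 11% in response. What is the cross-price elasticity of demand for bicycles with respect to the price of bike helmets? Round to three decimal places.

-0.393

ε = (%ΔQ of bicycles) / (%ΔP of bike helmets) = (-11%) / (28%) ≈ -0.393.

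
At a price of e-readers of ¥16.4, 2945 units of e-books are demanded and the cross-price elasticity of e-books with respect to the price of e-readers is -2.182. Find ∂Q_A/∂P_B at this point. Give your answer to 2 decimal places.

ε = (∂Q_A/∂P_B)·(P_B/Q_A) ⇒ ∂Q_A/∂P_B = ε·Q_A/P_B = -2.182 × 2945/16.4 ≈ -391.83.

-391.83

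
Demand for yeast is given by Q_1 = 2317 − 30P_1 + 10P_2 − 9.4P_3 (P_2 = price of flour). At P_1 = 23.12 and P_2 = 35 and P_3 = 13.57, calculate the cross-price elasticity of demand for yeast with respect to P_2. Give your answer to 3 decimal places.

At P_1 = 23.12 and P_2 = 35 and P_3 = 13.57: Q_1 = 1845.842.
∂Q_1/∂P_2 = 10.
ε = (∂Q_1/∂P_2)(P_2/Q_1) = 10 × (35/1845.842) ≈ 0.190.

0.190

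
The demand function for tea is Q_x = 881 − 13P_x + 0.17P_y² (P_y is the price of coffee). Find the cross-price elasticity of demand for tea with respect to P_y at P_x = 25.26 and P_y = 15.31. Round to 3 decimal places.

0.135

At P_x = 25.26 and P_y = 15.31: Q_x = 592.467.
∂Q_x/∂P_y = 0.34P_y = 0.34(15.31) = 5.2054.
ε = (∂Q_x/∂P_y)(P_y/Q_x) = 5.2054 × (15.31/592.467) ≈ 0.135.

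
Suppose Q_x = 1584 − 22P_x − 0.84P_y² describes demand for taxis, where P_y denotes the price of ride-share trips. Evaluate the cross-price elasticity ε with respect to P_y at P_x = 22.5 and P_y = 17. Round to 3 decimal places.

-0.574

At P_x = 22.5 and P_y = 17: Q_x = 846.24.
∂Q_x/∂P_y = -1.68P_y = -1.68(17) = -28.5600.
ε = (∂Q_x/∂P_y)(P_y/Q_x) = -28.5600 × (17/846.24) ≈ -0.574.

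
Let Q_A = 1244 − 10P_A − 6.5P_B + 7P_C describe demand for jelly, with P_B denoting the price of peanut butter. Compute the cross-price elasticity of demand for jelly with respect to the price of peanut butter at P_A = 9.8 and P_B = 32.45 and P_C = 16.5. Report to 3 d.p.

At P_A = 9.8 and P_B = 32.45 and P_C = 16.5: Q_A = 1050.575.
∂Q_A/∂P_B = -6.5.
ε = (∂Q_A/∂P_B)(P_B/Q_A) = -6.5 × (32.45/1050.575) ≈ -0.201.

-0.201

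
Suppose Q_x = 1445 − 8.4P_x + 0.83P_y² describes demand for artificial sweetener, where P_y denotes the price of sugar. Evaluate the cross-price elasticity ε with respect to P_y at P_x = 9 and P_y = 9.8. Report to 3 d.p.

0.110

At P_x = 9 and P_y = 9.8: Q_x = 1449.113.
∂Q_x/∂P_y = 1.66P_y = 1.66(9.8) = 16.2680.
ε = (∂Q_x/∂P_y)(P_y/Q_x) = 16.2680 × (9.8/1449.113) ≈ 0.110.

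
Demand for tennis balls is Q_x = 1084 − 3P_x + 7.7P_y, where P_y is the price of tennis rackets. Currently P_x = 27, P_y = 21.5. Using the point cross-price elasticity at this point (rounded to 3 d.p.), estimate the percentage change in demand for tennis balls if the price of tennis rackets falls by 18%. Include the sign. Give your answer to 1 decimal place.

-2.6%

At P_x = 27, P_y = 21.5: Q_x = 1168.55.
∂Q_x/∂P_y = 7.7.
ε = (∂Q_x/∂P_y)(P_y/Q_x) = 7.7000 × 21.5/1168.55 ≈ 0.142.
%ΔQ_x ≈ ε × %ΔP_y = 0.142 × (-18%) = -2.6%.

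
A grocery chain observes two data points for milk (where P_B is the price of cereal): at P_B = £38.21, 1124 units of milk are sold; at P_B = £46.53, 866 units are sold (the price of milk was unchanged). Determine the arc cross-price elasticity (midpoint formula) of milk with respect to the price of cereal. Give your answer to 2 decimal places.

ΔQ_A = 866 − 1124 = -258; ΔP_B = 46.53 − 38.21 = 8.32.
Midpoints: Q̄_A = 995.0, P̄_B = 42.37.
ε = (ΔQ_A/Q̄_A)/(ΔP_B/P̄_B) = (-258/995.0)/(8.32/42.37) ≈ -1.32.

-1.32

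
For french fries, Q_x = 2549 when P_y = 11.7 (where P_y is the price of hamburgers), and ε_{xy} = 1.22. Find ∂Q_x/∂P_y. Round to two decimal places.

265.79

ε = (∂Q_x/∂P_y)·(P_y/Q_x) ⇒ ∂Q_x/∂P_y = ε·Q_x/P_y = 1.22 × 2549/11.7 ≈ 265.79.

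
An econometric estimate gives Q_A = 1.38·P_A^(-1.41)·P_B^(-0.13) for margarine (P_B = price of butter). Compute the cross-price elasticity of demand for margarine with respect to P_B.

-0.13

In a log-linear (constant-elasticity) demand function, the coefficient on the exponent of P_B is the cross-price elasticity.
ε = -0.13. Negative, so margarine and butter are complements.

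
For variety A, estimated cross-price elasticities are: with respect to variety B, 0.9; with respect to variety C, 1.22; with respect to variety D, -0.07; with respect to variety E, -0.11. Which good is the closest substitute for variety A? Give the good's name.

Substitutes have ε > 0. Among the positive values, 1.22 (variety C) is largest.

variety C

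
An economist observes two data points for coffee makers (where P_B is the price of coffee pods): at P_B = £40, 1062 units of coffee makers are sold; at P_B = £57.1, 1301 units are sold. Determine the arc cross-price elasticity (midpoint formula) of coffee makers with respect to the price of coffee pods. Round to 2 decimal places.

0.57

ΔQ_A = 1301 − 1062 = 239; ΔP_B = 57.1 − 40 = 17.1.
Midpoints: Q̄_A = 1181.5, P̄_B = 48.55.
ε = (ΔQ_A/Q̄_A)/(ΔP_B/P̄_B) = (239/1181.5)/(17.1/48.55) ≈ 0.57.
ε > 0: coffee makers and coffee pods are substitutes.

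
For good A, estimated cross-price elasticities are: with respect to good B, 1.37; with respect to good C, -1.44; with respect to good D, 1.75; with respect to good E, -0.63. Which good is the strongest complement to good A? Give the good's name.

good C

Complements have ε < 0. The most negative value is -1.44 (good C).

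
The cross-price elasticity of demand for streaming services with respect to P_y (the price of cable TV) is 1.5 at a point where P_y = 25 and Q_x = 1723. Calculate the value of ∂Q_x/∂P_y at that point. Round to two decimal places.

103.38

ε = (∂Q_x/∂P_y)·(P_y/Q_x) ⇒ ∂Q_x/∂P_y = ε·Q_x/P_y = 1.5 × 1723/25 ≈ 103.38.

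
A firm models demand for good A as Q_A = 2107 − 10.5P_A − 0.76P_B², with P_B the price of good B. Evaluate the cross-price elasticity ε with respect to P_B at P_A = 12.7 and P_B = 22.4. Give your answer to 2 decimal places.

-0.48

At P_A = 12.7 and P_B = 22.4: Q_A = 1592.312.
∂Q_A/∂P_B = -1.52P_B = -1.52(22.4) = -34.0480.
ε = (∂Q_A/∂P_B)(P_B/Q_A) = -34.0480 × (22.4/1592.312) ≈ -0.48.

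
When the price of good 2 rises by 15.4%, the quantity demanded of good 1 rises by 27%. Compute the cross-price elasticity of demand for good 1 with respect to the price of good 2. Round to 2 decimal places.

ε = (%ΔQ of good 1) / (%ΔP of good 2) = (27%) / (15.4%) ≈ 1.75.
Positive cross-price elasticity: substitutes.

1.75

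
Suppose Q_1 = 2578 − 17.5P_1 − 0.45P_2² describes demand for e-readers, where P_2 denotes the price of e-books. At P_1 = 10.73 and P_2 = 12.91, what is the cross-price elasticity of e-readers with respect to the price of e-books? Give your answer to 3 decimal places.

-0.065

At P_1 = 10.73 and P_2 = 12.91: Q_1 = 2315.224.
∂Q_1/∂P_2 = -0.9P_2 = -0.9(12.91) = -11.6190.
ε = (∂Q_1/∂P_2)(P_2/Q_1) = -11.6190 × (12.91/2315.224) ≈ -0.065.
ε < 0: complements.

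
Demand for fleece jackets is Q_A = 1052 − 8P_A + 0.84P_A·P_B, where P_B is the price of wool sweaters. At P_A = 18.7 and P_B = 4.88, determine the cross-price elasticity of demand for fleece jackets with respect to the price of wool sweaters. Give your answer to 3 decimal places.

At P_A = 18.7 and P_B = 4.88: Q_A = 979.055.
∂Q_A/∂P_B = 0.84P_A = 0.84(18.7) = 15.7080.
ε = (∂Q_A/∂P_B)(P_B/Q_A) = 15.7080 × (4.88/979.055) ≈ 0.078.

0.078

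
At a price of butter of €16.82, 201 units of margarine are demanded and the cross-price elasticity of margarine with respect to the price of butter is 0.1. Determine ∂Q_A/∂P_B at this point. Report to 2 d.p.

ε = (∂Q_A/∂P_B)·(P_B/Q_A) ⇒ ∂Q_A/∂P_B = ε·Q_A/P_B = 0.1 × 201/16.82 ≈ 1.20.

1.20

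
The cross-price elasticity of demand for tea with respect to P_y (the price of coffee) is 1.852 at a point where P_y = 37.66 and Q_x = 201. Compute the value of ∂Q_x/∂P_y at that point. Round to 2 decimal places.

ε = (∂Q_x/∂P_y)·(P_y/Q_x) ⇒ ∂Q_x/∂P_y = ε·Q_x/P_y = 1.852 × 201/37.66 ≈ 9.88.

9.88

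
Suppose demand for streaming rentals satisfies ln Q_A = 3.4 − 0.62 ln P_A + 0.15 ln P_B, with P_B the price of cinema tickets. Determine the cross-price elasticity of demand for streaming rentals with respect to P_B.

In a log-linear (constant-elasticity) demand function, the coefficient on ln P_B is the cross-price elasticity.
ε = 0.15. Positive, so streaming rentals and cinema tickets are substitutes.

0.15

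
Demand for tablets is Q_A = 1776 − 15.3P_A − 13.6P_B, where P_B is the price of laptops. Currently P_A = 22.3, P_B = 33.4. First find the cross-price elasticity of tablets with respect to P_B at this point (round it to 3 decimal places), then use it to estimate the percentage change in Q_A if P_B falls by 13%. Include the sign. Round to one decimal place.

6.0%

At P_A = 22.3, P_B = 33.4: Q_A = 980.57.
∂Q_A/∂P_B = -13.6.
ε = (∂Q_A/∂P_B)(P_B/Q_A) = -13.6000 × 33.4/980.57 ≈ -0.463.
%ΔQ_A ≈ ε × %ΔP_B = -0.463 × (-13%) = 6.0%.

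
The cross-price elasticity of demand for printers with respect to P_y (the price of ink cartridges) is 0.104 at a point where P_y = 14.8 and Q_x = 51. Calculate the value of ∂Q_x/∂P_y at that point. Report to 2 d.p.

0.36

ε = (∂Q_x/∂P_y)·(P_y/Q_x) ⇒ ∂Q_x/∂P_y = ε·Q_x/P_y = 0.104 × 51/14.8 ≈ 0.36.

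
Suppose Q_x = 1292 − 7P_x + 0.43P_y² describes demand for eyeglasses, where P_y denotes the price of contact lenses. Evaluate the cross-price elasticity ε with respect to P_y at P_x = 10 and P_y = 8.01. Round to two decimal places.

At P_x = 10 and P_y = 8.01: Q_x = 1249.589.
∂Q_x/∂P_y = 0.86P_y = 0.86(8.01) = 6.8886.
ε = (∂Q_x/∂P_y)(P_y/Q_x) = 6.8886 × (8.01/1249.589) ≈ 0.04.
ε > 0: substitutes.

0.04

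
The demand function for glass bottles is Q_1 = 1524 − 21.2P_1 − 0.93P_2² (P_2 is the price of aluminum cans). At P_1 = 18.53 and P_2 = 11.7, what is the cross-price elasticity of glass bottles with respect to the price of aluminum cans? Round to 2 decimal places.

-0.25

At P_1 = 18.53 and P_2 = 11.7: Q_1 = 1003.856.
∂Q_1/∂P_2 = -1.86P_2 = -1.86(11.7) = -21.7620.
ε = (∂Q_1/∂P_2)(P_2/Q_1) = -21.7620 × (11.7/1003.856) ≈ -0.25.
ε < 0: complements.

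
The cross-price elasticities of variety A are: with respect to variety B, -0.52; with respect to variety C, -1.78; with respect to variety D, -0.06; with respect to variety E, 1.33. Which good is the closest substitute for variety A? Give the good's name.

Substitutes have ε > 0. Among the positive values, 1.33 (variety E) is largest.

variety E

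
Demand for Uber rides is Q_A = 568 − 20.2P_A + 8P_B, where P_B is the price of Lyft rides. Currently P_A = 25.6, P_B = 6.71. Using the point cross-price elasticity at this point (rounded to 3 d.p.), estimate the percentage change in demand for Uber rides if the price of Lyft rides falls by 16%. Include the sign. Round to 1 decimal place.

At P_A = 25.6, P_B = 6.71: Q_A = 104.56.
∂Q_A/∂P_B = 8.
ε = (∂Q_A/∂P_B)(P_B/Q_A) = 8.0000 × 6.71/104.56 ≈ 0.513.
%ΔQ_A ≈ ε × %ΔP_B = 0.513 × (-16%) = -8.2%.

-8.2%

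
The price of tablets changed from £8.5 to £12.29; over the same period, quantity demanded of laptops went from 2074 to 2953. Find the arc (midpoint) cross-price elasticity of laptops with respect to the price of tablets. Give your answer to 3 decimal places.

0.959

ΔQ_A = 2953 − 2074 = 879; ΔP_B = 12.29 − 8.5 = 3.79.
Midpoints: Q̄_A = 2513.5, P̄_B = 10.39.
ε = (ΔQ_A/Q̄_A)/(ΔP_B/P̄_B) = (879/2513.5)/(3.79/10.39) ≈ 0.959.
ε > 0: laptops and tablets are substitutes.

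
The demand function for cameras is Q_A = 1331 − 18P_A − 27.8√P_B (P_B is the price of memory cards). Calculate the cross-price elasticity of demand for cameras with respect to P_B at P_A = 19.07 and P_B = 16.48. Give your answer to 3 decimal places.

-0.064

At P_A = 19.07 and P_B = 16.48: Q_A = 874.884.
∂Q_A/∂P_B = -27.8/(2√P_B) = -27.8/(2√16.48) = -3.4240.
ε = (∂Q_A/∂P_B)(P_B/Q_A) = -3.4240 × (16.48/874.884) ≈ -0.064.
ε < 0: complements.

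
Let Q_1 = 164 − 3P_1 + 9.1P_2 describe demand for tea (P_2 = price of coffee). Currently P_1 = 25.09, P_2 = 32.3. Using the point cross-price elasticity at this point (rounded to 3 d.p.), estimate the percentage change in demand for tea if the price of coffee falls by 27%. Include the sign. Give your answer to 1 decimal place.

-20.7%

At P_1 = 25.09, P_2 = 32.3: Q_1 = 382.66.
∂Q_1/∂P_2 = 9.1.
ε = (∂Q_1/∂P_2)(P_2/Q_1) = 9.1000 × 32.3/382.66 ≈ 0.768.
%ΔQ_1 ≈ ε × %ΔP_2 = 0.768 × (-27%) = -20.7%.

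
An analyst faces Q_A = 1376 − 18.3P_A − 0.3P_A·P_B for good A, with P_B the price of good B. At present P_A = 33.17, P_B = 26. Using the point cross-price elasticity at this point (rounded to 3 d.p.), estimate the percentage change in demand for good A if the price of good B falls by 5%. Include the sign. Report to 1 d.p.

At P_A = 33.17, P_B = 26: Q_A = 510.263.
∂Q_A/∂P_B = -0.3P_A = -9.9510.
ε = (∂Q_A/∂P_B)(P_B/Q_A) = -9.9510 × 26/510.263 ≈ -0.507.
%ΔQ_A ≈ ε × %ΔP_B = -0.507 × (-5%) = 2.5%.

2.5%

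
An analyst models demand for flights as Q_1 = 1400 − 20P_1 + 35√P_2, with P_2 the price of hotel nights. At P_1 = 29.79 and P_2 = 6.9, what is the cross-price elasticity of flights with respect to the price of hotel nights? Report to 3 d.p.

At P_1 = 29.79 and P_2 = 6.9: Q_1 = 896.137.
∂Q_1/∂P_2 = 35/(2√P_2) = 35/(2√6.9) = 6.6621.
ε = (∂Q_1/∂P_2)(P_2/Q_1) = 6.6621 × (6.9/896.137) ≈ 0.051.
ε > 0: substitutes.

0.051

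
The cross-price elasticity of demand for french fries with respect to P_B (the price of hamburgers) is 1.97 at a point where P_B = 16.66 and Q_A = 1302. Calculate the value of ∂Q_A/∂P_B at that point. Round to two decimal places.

153.96

ε = (∂Q_A/∂P_B)·(P_B/Q_A) ⇒ ∂Q_A/∂P_B = ε·Q_A/P_B = 1.97 × 1302/16.66 ≈ 153.96.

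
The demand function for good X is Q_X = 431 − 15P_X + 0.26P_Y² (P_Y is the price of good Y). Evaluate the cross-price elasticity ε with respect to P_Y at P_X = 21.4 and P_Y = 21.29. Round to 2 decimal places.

1.03

At P_X = 21.4 and P_Y = 21.29: Q_X = 227.849.
∂Q_X/∂P_Y = 0.52P_Y = 0.52(21.29) = 11.0708.
ε = (∂Q_X/∂P_Y)(P_Y/Q_X) = 11.0708 × (21.29/227.849) ≈ 1.03.
ε > 0: substitutes.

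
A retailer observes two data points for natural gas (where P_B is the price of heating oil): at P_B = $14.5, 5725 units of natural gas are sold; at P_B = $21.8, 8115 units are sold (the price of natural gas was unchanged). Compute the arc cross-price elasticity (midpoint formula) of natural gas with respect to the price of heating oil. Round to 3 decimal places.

0.859

ΔQ_A = 8115 − 5725 = 2390; ΔP_B = 21.8 − 14.5 = 7.3.
Midpoints: Q̄_A = 6920.0, P̄_B = 18.15.
ε = (ΔQ_A/Q̄_A)/(ΔP_B/P̄_B) = (2390/6920.0)/(7.3/18.15) ≈ 0.859.
ε > 0: natural gas and heating oil are substitutes.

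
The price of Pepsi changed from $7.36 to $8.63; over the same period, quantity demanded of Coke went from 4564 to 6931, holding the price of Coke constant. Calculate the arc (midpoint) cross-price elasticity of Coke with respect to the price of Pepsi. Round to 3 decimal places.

2.593

ΔQ_A = 6931 − 4564 = 2367; ΔP_B = 8.63 − 7.36 = 1.27.
Midpoints: Q̄_A = 5747.5, P̄_B = 8.00.
ε = (ΔQ_A/Q̄_A)/(ΔP_B/P̄_B) = (2367/5747.5)/(1.27/8.00) ≈ 2.593.
ε > 0: Coke and Pepsi are substitutes.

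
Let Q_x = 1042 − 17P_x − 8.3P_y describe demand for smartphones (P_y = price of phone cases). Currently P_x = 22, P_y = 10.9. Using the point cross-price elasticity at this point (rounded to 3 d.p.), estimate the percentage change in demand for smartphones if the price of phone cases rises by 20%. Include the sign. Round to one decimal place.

-3.1%

At P_x = 22, P_y = 10.9: Q_x = 577.53.
∂Q_x/∂P_y = -8.3.
ε = (∂Q_x/∂P_y)(P_y/Q_x) = -8.3000 × 10.9/577.53 ≈ -0.157.
%ΔQ_x ≈ ε × %ΔP_y = -0.157 × (20%) = -3.1%.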